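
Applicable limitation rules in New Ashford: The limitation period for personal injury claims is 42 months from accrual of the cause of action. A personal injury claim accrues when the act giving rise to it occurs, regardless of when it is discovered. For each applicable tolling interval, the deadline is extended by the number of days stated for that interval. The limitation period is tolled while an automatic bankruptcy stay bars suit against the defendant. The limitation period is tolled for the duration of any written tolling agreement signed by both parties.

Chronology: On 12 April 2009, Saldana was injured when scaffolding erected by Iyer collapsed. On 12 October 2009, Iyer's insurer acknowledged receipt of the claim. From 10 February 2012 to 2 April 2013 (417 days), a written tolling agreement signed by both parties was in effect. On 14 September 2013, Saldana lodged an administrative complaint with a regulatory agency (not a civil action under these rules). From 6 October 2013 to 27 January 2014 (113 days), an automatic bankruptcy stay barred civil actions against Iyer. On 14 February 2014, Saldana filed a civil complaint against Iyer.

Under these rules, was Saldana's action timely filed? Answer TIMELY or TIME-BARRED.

TIMELY

The claim accrued on 12 April 2009, when the wrongful act occurred.
Adding the 42 months base period to 12 April 2009 gives a deadline of 12 October 2012, before any tolling.
The period was tolled for 417 days by the written tolling agreement (10 February 2012 to 2 April 2013), pushing the deadline to 3 December 2013.
The period was tolled for 113 days by the automatic bankruptcy stay (6 October 2013 to 27 January 2014), pushing the deadline to 26 March 2014.
The other events in the timeline have no effect on the limitation period under the stated rules.
The 14 February 2014 filing precedes the 26 March 2014 deadline; the claim is timely.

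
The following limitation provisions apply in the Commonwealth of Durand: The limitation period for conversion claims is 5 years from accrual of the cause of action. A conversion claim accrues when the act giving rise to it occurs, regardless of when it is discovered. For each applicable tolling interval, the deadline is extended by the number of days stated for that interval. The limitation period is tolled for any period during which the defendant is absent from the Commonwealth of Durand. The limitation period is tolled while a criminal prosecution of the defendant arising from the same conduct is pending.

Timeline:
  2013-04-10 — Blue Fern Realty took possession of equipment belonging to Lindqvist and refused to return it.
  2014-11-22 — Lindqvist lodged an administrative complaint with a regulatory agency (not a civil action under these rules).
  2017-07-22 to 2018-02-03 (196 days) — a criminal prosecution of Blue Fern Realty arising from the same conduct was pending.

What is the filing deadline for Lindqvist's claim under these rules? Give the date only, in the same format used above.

2018-10-23

The cause of action accrued on 2013-04-10, the date of the act.
5 years from 2013-04-10 is 2018-04-10.
Because the pending criminal prosecution ran from 2017-07-22 to 2018-02-03, the deadline is extended by 196 days to 2018-10-23.
Nothing else in the chronology tolls or restarts the period.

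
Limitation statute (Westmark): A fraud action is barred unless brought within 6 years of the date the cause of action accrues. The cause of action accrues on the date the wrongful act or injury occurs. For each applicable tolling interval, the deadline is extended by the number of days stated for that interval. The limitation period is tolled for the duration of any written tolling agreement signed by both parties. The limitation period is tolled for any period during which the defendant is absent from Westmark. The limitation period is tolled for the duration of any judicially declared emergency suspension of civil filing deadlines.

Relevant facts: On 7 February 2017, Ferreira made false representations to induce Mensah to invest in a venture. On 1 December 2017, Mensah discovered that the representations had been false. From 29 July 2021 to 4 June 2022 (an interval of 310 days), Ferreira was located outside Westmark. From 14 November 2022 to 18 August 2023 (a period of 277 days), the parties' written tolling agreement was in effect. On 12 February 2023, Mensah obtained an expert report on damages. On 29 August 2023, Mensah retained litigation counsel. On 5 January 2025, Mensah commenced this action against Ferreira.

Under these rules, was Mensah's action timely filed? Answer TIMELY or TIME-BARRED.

Because the rule ties accrual to occurrence, the claim accrued on 7 February 2017, not on the 1 December 2017 discovery date.
The untolled deadline — 6 years after 7 February 2017 — is 7 February 2023.
The period was tolled for 310 days by the defendant's absence from the jurisdiction (29 July 2021 to 4 June 2022), pushing the deadline to 14 December 2023.
Because the written tolling agreement ran from 14 November 2022 to 18 August 2023, the deadline is extended by 277 days to 16 September 2024.
None of the other events listed affects the running of the period under the stated rules.
Filing on 5 January 2025 missed the 16 September 2024 deadline — the action is time-barred.

TIME-BARRED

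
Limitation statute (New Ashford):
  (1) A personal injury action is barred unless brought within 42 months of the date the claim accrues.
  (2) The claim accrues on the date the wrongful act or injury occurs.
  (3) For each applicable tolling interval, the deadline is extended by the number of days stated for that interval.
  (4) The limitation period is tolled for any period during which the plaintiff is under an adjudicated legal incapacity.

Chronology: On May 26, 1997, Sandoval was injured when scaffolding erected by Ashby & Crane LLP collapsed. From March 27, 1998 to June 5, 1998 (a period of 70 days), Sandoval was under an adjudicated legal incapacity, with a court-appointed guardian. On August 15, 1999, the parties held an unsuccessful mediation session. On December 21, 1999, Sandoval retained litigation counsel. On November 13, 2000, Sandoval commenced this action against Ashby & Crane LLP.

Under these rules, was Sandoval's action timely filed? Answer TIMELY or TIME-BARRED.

The claim accrued on May 26, 1997, the date of the act.
42 months from May 26, 1997 is November 26, 2000.
Because the plaintiff's legal incapacity ran from March 27, 1998 to June 5, 1998, the deadline is extended by 70 days to February 4, 2001.
Nothing else in the chronology tolls or restarts the period.
Sandoval filed on November 13, 2000, before the February 4, 2001 deadline, so the action is timely.

TIMELY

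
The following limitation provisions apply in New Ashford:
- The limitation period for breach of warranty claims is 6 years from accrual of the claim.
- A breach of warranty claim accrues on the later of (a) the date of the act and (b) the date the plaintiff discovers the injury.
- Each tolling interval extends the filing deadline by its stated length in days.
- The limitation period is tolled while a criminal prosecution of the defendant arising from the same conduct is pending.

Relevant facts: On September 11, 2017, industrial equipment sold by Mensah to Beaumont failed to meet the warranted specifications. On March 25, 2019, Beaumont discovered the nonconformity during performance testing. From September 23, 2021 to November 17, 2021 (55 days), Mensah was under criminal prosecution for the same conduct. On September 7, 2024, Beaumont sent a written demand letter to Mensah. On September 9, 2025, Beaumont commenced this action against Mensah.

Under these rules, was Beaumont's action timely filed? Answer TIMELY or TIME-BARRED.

Because discovery on March 25, 2019 post-dates the September 11, 2017 act, accrual under the later-of rule falls on March 25, 2019.
Adding the 6 years base period to March 25, 2019 gives a deadline of March 25, 2025, before any tolling.
Because the pending criminal prosecution ran from September 23, 2021 to November 17, 2021, the deadline is extended by 55 days to May 19, 2025.
None of the other events listed affects the running of the period under the stated rules.
Filing on September 9, 2025 missed the May 19, 2025 deadline — the action is time-barred.

TIME-BARRED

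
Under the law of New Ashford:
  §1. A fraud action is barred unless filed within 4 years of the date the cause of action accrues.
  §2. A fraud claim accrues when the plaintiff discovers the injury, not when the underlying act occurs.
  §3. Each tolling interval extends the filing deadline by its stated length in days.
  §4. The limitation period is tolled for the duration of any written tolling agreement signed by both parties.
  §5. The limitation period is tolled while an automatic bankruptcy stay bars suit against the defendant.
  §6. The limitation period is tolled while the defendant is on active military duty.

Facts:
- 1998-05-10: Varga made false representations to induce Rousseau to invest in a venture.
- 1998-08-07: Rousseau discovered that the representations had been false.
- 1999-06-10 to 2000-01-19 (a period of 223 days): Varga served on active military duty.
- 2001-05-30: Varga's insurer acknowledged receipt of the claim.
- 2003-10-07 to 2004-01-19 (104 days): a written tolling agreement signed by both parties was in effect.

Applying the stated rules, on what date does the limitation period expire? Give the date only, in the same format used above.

Accrual is tied to discovery, so the period began on 1998-08-07 rather than on 1998-05-10 when the act occurred.
4 years from 1998-08-07 is 2002-08-07.
The period was tolled for 223 days by the defendant's active military service (1999-06-10 to 2000-01-19), pushing the deadline to 2003-03-18.
The written tolling agreement starting 2003-10-07 came too late — the period had run on 2003-03-18 — and so does not extend the deadline.
None of the other events listed affects the running of the period under the stated rules.

2003-03-18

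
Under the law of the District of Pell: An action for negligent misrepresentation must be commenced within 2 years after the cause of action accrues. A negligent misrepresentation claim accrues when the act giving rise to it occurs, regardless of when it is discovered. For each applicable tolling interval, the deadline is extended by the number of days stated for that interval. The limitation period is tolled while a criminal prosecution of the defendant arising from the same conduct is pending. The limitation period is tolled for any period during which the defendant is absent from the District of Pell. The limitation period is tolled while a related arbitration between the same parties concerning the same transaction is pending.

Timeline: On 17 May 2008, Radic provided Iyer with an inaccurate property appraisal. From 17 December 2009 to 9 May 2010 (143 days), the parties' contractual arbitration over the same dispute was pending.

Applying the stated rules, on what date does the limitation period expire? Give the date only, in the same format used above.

7 October 2010

The limitation period began to run on 17 May 2008.
Adding the 2 years base period to 17 May 2008 gives a deadline of 17 May 2010, before any tolling.
Because the pending related arbitration ran from 17 December 2009 to 9 May 2010, the deadline is extended by 143 days to 7 October 2010.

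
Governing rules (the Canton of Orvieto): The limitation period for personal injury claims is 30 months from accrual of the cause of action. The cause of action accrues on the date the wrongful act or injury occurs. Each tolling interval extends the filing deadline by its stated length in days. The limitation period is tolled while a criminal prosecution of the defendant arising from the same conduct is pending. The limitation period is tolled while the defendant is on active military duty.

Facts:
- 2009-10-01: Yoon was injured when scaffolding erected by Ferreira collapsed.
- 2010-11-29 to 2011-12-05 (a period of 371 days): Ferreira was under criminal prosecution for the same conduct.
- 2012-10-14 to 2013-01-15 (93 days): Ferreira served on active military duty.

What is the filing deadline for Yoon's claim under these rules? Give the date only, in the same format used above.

2013-07-09

The claim accrued on 2009-10-01, when the wrongful act occurred.
Adding the 30 months base period to 2009-10-01 gives a deadline of 2012-04-01, before any tolling.
The period was tolled for 371 days by the pending criminal prosecution (2010-11-29 to 2011-12-05), pushing the deadline to 2013-04-07.
The defendant's active military service from 2012-10-14 to 2013-01-15 tolled the period for 93 days, extending the deadline to 2013-07-09.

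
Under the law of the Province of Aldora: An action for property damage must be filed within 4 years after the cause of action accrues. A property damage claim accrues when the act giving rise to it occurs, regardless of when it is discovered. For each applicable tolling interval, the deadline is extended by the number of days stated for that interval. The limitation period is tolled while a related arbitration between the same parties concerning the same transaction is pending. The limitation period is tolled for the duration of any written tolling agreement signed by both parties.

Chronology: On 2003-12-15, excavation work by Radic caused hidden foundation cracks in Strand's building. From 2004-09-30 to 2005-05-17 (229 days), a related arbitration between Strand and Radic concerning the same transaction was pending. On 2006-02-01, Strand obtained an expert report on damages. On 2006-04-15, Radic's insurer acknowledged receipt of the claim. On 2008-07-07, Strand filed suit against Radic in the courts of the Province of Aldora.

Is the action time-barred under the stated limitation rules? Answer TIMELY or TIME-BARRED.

The cause of action accrued on 2003-12-15, the date of the act.
4 years from 2003-12-15 is 2007-12-15.
Because the pending related arbitration ran from 2004-09-30 to 2005-05-17, the deadline is extended by 229 days to 2008-07-31.
The other events in the timeline have no effect on the limitation period under the stated rules.
The 2008-07-07 filing precedes the 2008-07-31 deadline; the claim is timely.

TIMELY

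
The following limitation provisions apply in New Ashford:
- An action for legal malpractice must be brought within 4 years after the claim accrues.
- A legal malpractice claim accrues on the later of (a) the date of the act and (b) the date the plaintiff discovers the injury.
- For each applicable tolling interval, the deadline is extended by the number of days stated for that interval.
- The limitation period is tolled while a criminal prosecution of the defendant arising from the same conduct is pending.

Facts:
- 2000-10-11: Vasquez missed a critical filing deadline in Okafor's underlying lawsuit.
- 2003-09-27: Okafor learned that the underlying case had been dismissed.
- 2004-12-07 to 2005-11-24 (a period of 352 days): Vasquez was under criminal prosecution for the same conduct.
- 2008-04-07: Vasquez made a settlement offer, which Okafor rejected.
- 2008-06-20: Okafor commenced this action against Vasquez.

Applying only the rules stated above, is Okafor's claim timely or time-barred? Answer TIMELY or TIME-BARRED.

TIMELY

Because discovery on 2003-09-27 post-dates the 2000-10-11 act, accrual under the later-of rule falls on 2003-09-27.
4 years from 2003-09-27 is 2007-09-27.
The period was tolled for 352 days by the pending criminal prosecution (2004-12-07 to 2005-11-24), pushing the deadline to 2008-09-13.
The other events in the timeline have no effect on the limitation period under the stated rules.
Okafor filed on 2008-06-20, before the 2008-09-13 deadline, so the action is timely.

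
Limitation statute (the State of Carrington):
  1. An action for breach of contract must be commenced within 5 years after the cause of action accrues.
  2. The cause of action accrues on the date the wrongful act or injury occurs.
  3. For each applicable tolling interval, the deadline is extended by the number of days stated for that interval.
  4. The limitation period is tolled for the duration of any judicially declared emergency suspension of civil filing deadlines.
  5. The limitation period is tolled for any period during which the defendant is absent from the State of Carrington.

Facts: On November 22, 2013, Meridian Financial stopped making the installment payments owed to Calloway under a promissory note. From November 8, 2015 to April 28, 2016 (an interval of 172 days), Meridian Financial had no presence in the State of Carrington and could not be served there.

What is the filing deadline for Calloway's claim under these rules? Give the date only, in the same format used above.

The cause of action accrued on November 22, 2013, the date of the act.
The untolled deadline — 5 years after November 22, 2013 — is November 22, 2018.
The defendant's absence from the jurisdiction from November 8, 2015 to April 28, 2016 tolled the period for 172 days, extending the deadline to May 13, 2019.

May 13, 2019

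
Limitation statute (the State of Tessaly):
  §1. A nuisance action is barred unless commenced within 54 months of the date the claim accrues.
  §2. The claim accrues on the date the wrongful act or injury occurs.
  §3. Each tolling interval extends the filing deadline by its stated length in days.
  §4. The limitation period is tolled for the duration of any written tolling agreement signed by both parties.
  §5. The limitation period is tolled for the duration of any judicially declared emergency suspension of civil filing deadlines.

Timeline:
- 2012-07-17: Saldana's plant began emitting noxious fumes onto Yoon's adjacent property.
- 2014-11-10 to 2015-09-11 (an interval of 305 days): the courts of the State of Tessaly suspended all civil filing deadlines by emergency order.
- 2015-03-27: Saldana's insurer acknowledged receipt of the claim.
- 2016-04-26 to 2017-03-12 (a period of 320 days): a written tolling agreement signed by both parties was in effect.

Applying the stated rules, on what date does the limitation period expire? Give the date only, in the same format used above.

2018-10-04

The limitation period began to run on 2012-07-17.
The untolled deadline — 54 months after 2012-07-17 — is 2017-01-17.
The emergency suspension of filing deadlines from 2014-11-10 to 2015-09-11 tolled the period for 305 days, extending the deadline to 2017-11-18.
The period was tolled for 320 days by the written tolling agreement (2016-04-26 to 2017-03-12), pushing the deadline to 2018-10-04.
None of the other events listed affects the running of the period under the stated rules.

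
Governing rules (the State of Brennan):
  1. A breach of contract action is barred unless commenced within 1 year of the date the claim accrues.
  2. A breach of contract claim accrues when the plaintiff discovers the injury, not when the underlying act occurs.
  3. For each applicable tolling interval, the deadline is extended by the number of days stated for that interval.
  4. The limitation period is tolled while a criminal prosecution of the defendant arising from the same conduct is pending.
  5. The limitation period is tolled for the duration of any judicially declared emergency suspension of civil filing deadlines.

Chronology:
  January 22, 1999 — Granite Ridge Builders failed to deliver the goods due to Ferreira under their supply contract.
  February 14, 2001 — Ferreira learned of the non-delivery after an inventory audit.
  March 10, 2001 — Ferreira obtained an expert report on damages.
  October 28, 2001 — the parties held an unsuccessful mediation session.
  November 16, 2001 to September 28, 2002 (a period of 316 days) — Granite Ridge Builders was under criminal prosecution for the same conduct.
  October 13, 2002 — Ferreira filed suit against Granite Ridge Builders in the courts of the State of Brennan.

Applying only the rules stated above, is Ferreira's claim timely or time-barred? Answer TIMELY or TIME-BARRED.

TIMELY

Under the discovery rule, the claim accrued on February 14, 2001, when Ferreira discovered the injury — not on the January 22, 1999 date of the underlying act.
The untolled deadline — 1 year after February 14, 2001 — is February 14, 2002.
Because the pending criminal prosecution ran from November 16, 2001 to September 28, 2002, the deadline is extended by 316 days to December 27, 2002.
Nothing else in the chronology tolls or restarts the period.
The October 13, 2002 filing precedes the December 27, 2002 deadline; the claim is timely.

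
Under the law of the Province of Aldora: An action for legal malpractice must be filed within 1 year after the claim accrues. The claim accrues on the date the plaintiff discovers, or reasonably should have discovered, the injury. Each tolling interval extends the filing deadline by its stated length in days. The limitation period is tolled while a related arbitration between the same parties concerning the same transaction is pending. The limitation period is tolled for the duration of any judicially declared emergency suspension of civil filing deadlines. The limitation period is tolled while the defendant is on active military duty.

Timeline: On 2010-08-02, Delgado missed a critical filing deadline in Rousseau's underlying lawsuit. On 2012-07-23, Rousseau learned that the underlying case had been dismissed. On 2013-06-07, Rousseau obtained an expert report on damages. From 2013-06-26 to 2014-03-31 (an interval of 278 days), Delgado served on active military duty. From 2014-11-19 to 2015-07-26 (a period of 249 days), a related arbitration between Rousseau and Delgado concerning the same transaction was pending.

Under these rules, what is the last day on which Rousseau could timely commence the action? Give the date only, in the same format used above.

Accrual is tied to discovery, so the period began on 2012-07-23 rather than on 2010-08-02 when the act occurred.
The untolled deadline — 1 year after 2012-07-23 — is 2013-07-23.
Because the defendant's active military service ran from 2013-06-26 to 2014-03-31, the deadline is extended by 278 days to 2014-04-27.
The pending related arbitration from 2014-11-19 to 2015-07-26 began after the period had already run on 2014-04-27, so it has no tolling effect.
None of the other events listed affects the running of the period under the stated rules.

2014-04-27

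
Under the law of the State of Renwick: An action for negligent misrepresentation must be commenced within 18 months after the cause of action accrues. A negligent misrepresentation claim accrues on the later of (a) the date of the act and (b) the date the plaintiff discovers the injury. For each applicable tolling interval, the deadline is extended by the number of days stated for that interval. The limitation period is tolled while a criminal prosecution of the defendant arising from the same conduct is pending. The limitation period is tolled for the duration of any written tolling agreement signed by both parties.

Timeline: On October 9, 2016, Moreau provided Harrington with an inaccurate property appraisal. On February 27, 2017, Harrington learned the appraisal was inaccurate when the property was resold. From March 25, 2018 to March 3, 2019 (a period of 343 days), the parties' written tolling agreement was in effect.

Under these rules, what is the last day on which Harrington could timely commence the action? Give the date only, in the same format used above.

The claim accrued on February 27, 2017 — the later of the October 9, 2016 act and the February 27, 2017 discovery.
18 months from February 27, 2017 is August 27, 2018.
Because the written tolling agreement ran from March 25, 2018 to March 3, 2019, the deadline is extended by 343 days to August 5, 2019.

August 5, 2019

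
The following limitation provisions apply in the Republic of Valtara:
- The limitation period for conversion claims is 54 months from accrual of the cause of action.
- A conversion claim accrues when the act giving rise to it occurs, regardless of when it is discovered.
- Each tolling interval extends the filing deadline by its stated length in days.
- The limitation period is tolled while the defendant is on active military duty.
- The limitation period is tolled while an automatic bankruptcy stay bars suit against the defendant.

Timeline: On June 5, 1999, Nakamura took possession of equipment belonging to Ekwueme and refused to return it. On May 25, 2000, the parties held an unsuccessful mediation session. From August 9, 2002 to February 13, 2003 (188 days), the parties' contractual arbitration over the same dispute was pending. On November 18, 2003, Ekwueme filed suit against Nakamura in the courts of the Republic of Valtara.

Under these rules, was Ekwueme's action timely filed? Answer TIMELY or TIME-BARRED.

The limitation period began to run on June 5, 1999.
54 months from June 5, 1999 is December 5, 2003.
Although a pending arbitration ran from August 9, 2002 to February 13, 2003, the stated rules do not make that a tolling event, so it is disregarded.
The other events in the timeline have no effect on the limitation period under the stated rules.
The November 18, 2003 filing precedes the December 5, 2003 deadline; the claim is timely.

TIMELY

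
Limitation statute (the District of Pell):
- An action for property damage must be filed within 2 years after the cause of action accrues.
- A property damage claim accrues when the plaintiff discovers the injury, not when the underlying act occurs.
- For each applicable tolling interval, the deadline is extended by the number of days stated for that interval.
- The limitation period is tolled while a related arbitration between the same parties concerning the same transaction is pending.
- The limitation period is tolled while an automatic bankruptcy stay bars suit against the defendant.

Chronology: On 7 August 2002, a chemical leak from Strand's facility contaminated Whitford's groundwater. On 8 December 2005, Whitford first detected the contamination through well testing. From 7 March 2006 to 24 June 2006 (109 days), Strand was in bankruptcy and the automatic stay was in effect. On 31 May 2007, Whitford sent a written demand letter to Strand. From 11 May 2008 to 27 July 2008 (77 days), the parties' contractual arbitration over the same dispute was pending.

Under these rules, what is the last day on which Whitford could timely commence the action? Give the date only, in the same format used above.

26 March 2008

The claim did not accrue until Whitford discovered the injury on 8 December 2005; the 7 August 2002 act date does not start the clock under the stated rule.
2 years from 8 December 2005 is 8 December 2007.
Because the automatic bankruptcy stay ran from 7 March 2006 to 24 June 2006, the deadline is extended by 109 days to 26 March 2008.
By the time the pending related arbitration began on 11 May 2008, the limitation period had already expired on 26 March 2008; that interval cannot revive it.
The other events in the timeline have no effect on the limitation period under the stated rules.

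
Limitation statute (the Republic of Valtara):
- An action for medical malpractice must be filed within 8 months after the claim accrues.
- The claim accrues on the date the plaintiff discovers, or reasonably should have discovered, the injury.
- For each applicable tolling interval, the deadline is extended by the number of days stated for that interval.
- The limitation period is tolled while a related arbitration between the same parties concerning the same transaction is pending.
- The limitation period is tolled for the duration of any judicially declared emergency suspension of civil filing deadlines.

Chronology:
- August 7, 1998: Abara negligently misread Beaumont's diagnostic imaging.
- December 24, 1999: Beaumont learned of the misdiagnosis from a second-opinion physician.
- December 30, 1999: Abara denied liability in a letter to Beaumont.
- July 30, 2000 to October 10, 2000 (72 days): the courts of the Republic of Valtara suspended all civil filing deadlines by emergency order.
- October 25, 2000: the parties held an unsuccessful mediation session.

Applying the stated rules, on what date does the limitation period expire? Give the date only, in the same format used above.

November 4, 2000

Accrual is tied to discovery, so the period began on December 24, 1999 rather than on August 7, 1998 when the act occurred.
The untolled deadline — 8 months after December 24, 1999 — is August 24, 2000.
The period was tolled for 72 days by the emergency suspension of filing deadlines (July 30, 2000 to October 10, 2000), pushing the deadline to November 4, 2000.
Nothing else in the chronology tolls or restarts the period.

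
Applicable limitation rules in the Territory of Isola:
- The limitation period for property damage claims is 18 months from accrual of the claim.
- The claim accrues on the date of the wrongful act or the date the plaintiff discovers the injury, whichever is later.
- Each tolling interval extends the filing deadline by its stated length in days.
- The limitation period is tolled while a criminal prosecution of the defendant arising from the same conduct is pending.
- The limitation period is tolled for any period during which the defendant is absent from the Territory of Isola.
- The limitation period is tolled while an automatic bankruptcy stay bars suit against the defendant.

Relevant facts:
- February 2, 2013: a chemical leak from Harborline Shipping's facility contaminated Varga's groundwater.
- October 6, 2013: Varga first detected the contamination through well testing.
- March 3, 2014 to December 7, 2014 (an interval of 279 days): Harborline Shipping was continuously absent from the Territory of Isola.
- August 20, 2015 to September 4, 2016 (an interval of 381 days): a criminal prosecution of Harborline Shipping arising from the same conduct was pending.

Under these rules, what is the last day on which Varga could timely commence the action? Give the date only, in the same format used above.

January 25, 2017

The claim accrued on October 6, 2013 — the later of the February 2, 2013 act and the October 6, 2013 discovery.
18 months from October 6, 2013 is April 6, 2015.
The defendant's absence from the jurisdiction from March 3, 2014 to December 7, 2014 tolled the period for 279 days, extending the deadline to January 10, 2016.
The pending criminal prosecution from August 20, 2015 to September 4, 2016 tolled the period for 381 days, extending the deadline to January 25, 2017.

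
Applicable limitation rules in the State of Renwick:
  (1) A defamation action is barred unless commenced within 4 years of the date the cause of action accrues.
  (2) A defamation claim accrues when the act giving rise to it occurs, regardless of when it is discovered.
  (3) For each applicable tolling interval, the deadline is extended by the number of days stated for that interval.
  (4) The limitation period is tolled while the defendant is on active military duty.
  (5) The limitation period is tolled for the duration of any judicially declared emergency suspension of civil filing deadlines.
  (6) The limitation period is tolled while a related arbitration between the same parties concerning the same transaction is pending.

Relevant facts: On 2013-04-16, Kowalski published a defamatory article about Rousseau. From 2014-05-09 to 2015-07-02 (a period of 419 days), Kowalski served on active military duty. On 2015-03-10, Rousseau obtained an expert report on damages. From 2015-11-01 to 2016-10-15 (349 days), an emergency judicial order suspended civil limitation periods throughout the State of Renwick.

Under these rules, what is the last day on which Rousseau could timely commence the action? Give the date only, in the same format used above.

2019-05-24

The cause of action accrued on 2013-04-16, the date of the act.
Adding the 4 years base period to 2013-04-16 gives a deadline of 2017-04-16, before any tolling.
The defendant's active military service from 2014-05-09 to 2015-07-02 tolled the period for 419 days, extending the deadline to 2018-06-09.
Because the emergency suspension of filing deadlines ran from 2015-11-01 to 2016-10-15, the deadline is extended by 349 days to 2019-05-24.
The other events in the timeline have no effect on the limitation period under the stated rules.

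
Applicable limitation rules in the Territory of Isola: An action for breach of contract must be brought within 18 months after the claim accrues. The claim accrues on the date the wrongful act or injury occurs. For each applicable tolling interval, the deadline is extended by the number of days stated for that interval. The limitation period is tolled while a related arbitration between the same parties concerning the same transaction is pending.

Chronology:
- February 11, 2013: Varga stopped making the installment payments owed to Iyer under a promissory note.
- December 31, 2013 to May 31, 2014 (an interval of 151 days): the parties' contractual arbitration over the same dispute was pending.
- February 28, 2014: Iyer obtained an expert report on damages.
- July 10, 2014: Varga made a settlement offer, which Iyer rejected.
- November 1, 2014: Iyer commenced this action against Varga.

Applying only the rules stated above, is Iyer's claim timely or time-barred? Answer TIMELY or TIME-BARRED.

TIMELY

The limitation period began to run on February 11, 2013.
18 months from February 11, 2013 is August 11, 2014.
Because the pending related arbitration ran from December 31, 2013 to May 31, 2014, the deadline is extended by 151 days to January 9, 2015.
None of the other events listed affects the running of the period under the stated rules.
Filing on November 1, 2014 beat the January 9, 2015 deadline — the action is timely.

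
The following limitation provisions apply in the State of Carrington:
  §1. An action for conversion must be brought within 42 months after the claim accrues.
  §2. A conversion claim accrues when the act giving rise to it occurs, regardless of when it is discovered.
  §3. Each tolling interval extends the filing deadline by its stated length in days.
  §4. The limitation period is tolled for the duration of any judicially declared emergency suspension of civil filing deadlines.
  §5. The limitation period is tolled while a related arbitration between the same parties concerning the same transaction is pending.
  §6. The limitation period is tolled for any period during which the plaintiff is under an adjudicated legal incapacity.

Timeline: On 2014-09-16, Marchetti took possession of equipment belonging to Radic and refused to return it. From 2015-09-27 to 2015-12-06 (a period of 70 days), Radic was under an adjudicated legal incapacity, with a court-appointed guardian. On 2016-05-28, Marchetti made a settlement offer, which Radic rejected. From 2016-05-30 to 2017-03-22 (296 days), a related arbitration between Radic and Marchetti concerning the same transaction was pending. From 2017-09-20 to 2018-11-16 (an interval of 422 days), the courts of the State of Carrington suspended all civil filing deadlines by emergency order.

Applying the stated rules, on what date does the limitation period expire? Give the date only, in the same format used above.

2020-05-12

The claim accrued on 2014-09-16, the date of the act.
Adding the 42 months base period to 2014-09-16 gives a deadline of 2018-03-16, before any tolling.
The period was tolled for 70 days by the plaintiff's legal incapacity (2015-09-27 to 2015-12-06), pushing the deadline to 2018-05-25.
The pending related arbitration from 2016-05-30 to 2017-03-22 tolled the period for 296 days, extending the deadline to 2019-03-17.
The emergency suspension of filing deadlines from 2017-09-20 to 2018-11-16 tolled the period for 422 days, extending the deadline to 2020-05-12.
The other events in the timeline have no effect on the limitation period under the stated rules.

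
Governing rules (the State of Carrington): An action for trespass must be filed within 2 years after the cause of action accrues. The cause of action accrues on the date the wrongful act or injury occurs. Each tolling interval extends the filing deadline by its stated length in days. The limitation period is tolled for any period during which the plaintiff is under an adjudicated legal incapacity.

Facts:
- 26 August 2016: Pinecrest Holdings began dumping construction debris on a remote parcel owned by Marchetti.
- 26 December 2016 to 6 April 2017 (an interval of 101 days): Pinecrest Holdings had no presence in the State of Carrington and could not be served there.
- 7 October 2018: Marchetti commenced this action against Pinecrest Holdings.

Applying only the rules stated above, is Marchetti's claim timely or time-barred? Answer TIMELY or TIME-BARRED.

The claim accrued on 26 August 2016, when the wrongful act occurred.
2 years from 26 August 2016 is 26 August 2018.
The defendant's absence from the jurisdiction from 26 December 2016 to 6 April 2017 does not toll the period, because no stated rule makes the defendant's absence a tolling event.
The 7 October 2018 filing falls after the 26 August 2018 deadline; the claim is time-barred.

TIME-BARRED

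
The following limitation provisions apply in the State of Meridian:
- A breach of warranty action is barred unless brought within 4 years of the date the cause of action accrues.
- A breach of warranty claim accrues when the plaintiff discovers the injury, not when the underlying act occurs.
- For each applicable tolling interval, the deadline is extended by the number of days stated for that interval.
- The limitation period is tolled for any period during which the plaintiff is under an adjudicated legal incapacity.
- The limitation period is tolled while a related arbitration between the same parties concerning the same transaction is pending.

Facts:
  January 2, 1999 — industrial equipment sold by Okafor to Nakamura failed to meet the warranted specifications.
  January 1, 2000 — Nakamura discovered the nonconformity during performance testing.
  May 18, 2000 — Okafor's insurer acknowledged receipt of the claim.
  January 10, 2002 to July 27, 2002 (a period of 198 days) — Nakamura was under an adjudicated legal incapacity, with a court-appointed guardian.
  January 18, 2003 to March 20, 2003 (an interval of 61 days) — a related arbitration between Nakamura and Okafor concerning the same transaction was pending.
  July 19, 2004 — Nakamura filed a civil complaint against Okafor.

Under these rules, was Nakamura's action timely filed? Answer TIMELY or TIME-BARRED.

TIMELY

Under the discovery rule, the claim accrued on January 1, 2000, when Nakamura discovered the injury — not on the January 2, 1999 date of the underlying act.
Adding the 4 years base period to January 1, 2000 gives a deadline of January 1, 2004, before any tolling.
Because the plaintiff's legal incapacity ran from January 10, 2002 to July 27, 2002, the deadline is extended by 198 days to July 17, 2004.
The pending related arbitration from January 18, 2003 to March 20, 2003 tolled the period for 61 days, extending the deadline to September 16, 2004.
The other events in the timeline have no effect on the limitation period under the stated rules.
Filing on July 19, 2004 beat the September 16, 2004 deadline — the action is timely.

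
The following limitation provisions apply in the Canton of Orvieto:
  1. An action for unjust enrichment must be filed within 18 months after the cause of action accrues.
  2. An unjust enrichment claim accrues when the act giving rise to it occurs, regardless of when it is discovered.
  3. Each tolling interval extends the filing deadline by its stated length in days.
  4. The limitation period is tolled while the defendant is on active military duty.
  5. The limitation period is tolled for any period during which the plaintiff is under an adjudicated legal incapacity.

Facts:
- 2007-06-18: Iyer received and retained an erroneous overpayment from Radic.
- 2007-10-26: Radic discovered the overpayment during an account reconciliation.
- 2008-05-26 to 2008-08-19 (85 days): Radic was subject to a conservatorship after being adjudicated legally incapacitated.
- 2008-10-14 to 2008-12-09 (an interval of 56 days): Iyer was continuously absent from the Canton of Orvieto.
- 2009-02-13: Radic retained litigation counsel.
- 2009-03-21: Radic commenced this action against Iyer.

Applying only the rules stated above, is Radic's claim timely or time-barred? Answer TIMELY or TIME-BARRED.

TIME-BARRED

The claim accrued on 2007-06-18, when the wrongful act occurred; under the stated occurrence rule the 2007-10-26 discovery does not delay accrual.
Adding the 18 months base period to 2007-06-18 gives a deadline of 2008-12-18, before any tolling.
The period was tolled for 85 days by the plaintiff's legal incapacity (2008-05-26 to 2008-08-19), pushing the deadline to 2009-03-13.
No stated provision tolls the period for the defendant's absence, so the interval from 2008-10-14 to 2008-12-09 has no effect on the deadline.
The other events in the timeline have no effect on the limitation period under the stated rules.
Filing on 2009-03-21 missed the 2009-03-13 deadline — the action is time-barred.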